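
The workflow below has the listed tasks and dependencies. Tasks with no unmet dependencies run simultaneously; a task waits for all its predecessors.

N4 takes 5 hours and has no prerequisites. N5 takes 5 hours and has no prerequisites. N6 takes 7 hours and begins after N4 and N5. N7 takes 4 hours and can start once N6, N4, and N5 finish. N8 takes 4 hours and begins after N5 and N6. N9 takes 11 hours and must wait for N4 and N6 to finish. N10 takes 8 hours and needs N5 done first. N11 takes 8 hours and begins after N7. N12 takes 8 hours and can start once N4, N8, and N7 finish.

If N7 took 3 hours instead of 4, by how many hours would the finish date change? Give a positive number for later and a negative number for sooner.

Baseline: N4→N6→N7→N11 = 5+7+4+8 = 24 → 24 hours.
Since N7 is critical, the -1 change carries straight to that chain (now 23 hours).
Now N4→N6→N8→N12 = 5+7+4+8 = 24 is longest, so the finish becomes 24 hours.
Change in finish: 24 − 24 = +0 hours.

0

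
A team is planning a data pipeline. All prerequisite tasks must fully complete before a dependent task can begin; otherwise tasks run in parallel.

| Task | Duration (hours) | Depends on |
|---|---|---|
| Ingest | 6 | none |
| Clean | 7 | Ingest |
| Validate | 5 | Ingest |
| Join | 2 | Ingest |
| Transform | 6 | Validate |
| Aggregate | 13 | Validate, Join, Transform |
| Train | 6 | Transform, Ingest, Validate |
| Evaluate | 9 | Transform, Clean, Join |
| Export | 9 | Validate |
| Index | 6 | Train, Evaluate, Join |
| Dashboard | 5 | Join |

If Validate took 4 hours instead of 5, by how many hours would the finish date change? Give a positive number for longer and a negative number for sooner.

-1

The binding path is Ingest→Validate→Transform→Evaluate→Index = 6+5+6+9+6 = 32; finish at 32 hours.
Validate lies on that path, so at 4 hours the path becomes 31 hours.
The critical path is still Ingest→Validate→Transform→Evaluate→Index; finish is now 31 hours.
Change in finish: 31 − 32 = -1 hours.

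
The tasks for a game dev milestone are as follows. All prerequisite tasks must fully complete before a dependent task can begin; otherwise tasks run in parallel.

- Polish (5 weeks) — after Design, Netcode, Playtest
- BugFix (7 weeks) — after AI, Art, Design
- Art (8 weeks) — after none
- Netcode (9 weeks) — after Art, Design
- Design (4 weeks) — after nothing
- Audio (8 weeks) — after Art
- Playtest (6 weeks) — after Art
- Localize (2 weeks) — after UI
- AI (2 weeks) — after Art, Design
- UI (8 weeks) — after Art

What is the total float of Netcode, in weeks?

0

The longest chain is Art→Netcode→Polish = 8+9+5 = 22; overall finish 22 weeks.
The longest chain containing Netcode totals 22 weeks.
So Netcode can slip 17 − 17 = 0 weeks.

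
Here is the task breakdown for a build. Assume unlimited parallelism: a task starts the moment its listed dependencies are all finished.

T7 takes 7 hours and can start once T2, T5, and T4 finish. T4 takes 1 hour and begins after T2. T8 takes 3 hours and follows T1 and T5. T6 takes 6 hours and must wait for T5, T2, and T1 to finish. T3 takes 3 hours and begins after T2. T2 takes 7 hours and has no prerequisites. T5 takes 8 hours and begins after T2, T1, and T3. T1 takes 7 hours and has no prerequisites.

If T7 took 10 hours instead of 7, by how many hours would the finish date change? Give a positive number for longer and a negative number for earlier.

Critical path before the change: T2→T3→T5→T7 = 7+3+8+7 = 25 giving 25 hours.
T7 lies on that path, so at 10 hours the path becomes 28 hours.
That remains the longest chain; total 28 hours.
Change in finish: 28 − 25 = +3 hours.

3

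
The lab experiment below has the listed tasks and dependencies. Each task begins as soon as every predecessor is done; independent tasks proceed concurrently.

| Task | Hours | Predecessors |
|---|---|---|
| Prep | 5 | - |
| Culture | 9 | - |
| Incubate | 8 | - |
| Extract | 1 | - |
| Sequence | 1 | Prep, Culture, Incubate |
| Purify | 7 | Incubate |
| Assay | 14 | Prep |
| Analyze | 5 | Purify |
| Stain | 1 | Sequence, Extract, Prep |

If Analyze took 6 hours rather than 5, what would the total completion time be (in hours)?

21

Actual critical path: Incubate→Purify→Analyze = 8+7+5 = 20 ⇒ 20 hours.
Since Analyze is critical, the +1 change carries straight to that chain (now 21 hours).
No other chain overtakes it, so the finish is 21 hours.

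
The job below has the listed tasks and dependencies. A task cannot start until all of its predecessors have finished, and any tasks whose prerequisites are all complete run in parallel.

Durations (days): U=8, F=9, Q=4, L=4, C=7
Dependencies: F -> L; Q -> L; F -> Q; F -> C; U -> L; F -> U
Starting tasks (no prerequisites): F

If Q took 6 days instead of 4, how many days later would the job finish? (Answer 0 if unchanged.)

Critical path before the change: F→U→L = 9+8+4 = 21 giving 21 days.
Q is off the critical path — its longest chain is 17 days, giving 4 of slack.
The critical path is still F→U→L; finish is now 21 days.
Change in finish: 21 − 21 = +0 days.

0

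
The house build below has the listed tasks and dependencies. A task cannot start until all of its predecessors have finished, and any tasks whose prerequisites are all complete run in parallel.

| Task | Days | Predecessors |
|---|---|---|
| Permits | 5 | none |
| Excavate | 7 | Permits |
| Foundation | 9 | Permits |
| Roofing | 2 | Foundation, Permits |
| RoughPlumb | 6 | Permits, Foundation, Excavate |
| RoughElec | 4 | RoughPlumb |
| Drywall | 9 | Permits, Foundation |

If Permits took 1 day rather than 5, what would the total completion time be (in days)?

20

The binding path is Permits→Foundation→RoughPlumb→RoughElec = 5+9+6+4 = 24; finish at 24 days.
Permits is on the critical path; changing it to 1 makes that path 20 days.
That remains the longest chain; total 20 days.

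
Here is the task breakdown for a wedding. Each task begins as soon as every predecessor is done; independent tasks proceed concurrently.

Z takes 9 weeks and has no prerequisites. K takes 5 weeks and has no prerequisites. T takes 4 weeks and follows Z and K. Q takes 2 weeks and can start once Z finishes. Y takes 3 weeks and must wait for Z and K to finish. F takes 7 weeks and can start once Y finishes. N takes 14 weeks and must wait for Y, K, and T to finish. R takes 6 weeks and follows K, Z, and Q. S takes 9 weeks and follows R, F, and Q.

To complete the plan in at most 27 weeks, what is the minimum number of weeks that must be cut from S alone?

1

Current finish: 28 weeks; target: 27.
S is on every critical path, so each week cut from S cuts the finish by one (this holds down to a finish of 27).
Need 28 − 27 = 1 week off S → S becomes 8 weeks, finish becomes 27.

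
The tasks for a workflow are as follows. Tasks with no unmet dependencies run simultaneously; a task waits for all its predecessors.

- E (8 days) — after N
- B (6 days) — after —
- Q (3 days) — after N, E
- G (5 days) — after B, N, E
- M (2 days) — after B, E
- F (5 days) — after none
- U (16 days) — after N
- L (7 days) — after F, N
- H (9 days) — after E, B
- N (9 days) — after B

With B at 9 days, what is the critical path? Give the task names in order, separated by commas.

B, N, E, H

The binding path is B→N→E→H = 6+9+8+9 = 32; finish at 32 days.
B lies on that path, so at 9 days the path becomes 35 days.
That remains the longest chain; total 35 days.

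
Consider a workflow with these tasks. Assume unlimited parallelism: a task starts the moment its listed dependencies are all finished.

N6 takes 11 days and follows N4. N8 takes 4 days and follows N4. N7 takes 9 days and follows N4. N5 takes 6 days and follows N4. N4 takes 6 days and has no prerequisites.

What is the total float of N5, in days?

5

Critical path: N4→N6 = 6+11 = 17, so the finish is 17 days.
N5 finishes as early as 12 and must finish by 17.
Slack of N5 = 11 − 6 = 5 days.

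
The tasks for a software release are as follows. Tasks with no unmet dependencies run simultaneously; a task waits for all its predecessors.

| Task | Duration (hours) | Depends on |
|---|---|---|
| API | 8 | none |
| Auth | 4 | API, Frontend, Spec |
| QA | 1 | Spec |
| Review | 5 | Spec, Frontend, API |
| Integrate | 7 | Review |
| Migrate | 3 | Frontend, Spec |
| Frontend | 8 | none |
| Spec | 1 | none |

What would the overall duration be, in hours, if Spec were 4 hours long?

Actual critical path: Frontend→Review→Integrate = 8+5+7 = 20 ⇒ 20 hours.
Spec is off the critical path — its longest chain is 13 hours, giving 7 of slack.
That remains the longest chain; total 20 hours.

20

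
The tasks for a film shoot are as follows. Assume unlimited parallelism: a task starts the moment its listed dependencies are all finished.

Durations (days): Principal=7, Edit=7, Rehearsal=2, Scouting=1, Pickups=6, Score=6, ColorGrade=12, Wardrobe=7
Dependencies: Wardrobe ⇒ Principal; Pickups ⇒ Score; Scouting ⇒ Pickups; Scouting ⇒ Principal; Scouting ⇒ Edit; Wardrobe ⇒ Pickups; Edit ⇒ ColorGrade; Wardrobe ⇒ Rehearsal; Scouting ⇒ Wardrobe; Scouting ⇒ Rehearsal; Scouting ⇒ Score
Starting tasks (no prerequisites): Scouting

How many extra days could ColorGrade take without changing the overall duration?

Scouting→Wardrobe→Pickups→Score = 1+7+6+6 = 20 sets the makespan at 20 days.
The longest chain containing ColorGrade totals 20 days.
Slack of ColorGrade = 8 − 8 = 0 days.

0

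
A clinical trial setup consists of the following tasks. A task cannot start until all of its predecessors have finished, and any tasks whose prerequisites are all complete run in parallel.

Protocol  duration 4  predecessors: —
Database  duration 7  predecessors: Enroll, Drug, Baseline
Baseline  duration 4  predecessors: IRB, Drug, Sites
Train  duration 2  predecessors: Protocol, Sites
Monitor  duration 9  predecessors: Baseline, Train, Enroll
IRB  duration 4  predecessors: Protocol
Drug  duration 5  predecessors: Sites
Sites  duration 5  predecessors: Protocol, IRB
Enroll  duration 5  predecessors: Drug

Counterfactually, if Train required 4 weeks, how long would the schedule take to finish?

Critical path before the change: Protocol→IRB→Sites→Drug→Enroll→Monitor = 4+4+5+5+5+9 = 32 giving 32 weeks.
Train has 8 weeks of float (longest path through it is 24).
No other chain overtakes it, so the finish is 32 weeks.

32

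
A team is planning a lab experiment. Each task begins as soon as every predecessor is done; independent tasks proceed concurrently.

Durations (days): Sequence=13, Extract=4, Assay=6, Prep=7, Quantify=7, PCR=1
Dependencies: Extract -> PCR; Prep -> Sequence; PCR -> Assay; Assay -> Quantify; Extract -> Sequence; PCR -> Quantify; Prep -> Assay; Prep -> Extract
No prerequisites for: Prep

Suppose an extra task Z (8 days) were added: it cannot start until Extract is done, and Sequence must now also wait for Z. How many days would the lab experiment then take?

32

Originally the lab experiment takes 25 days.
With Z inserted, Sequence now waits for max(Extract, Prep, Z).
New critical path: Prep→Extract→Z→Sequence = 7+4+8+13 = 32 ⇒ 32 days.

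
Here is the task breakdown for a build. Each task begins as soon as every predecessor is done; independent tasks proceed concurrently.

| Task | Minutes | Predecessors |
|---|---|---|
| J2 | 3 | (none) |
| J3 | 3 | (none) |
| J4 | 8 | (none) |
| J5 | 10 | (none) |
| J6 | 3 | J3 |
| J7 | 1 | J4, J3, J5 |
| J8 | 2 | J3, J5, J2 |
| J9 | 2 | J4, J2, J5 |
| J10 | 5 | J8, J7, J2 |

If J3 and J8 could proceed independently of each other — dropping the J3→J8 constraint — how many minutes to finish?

With the dependency in place, J5→J8→J10 = 10+2+5 = 17 sets the finish at 17 minutes.
Dropping J3→J8 doesn't change J8's earliest start (10); another predecessor still binds.
After: J5→J8→J10 = 10+2+5 = 17 → 17 minutes.

17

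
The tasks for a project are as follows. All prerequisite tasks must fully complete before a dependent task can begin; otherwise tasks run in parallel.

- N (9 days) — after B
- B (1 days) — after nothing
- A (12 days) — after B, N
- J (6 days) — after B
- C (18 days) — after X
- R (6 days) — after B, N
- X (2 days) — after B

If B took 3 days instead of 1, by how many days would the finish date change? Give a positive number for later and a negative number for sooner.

Actual critical path: B→N→A = 1+9+12 = 22 ⇒ 22 days.
Since B is critical, the +2 change carries straight to that chain (now 24 days).
No other chain overtakes it, so the finish is 24 days.
Change in finish: 24 − 22 = +2 days.

2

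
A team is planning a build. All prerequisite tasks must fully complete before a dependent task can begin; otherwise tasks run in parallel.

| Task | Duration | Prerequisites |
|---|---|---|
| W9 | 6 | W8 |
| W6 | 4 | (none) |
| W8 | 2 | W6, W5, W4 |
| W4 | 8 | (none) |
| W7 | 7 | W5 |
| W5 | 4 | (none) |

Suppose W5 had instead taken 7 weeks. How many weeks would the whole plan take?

16

As given, the longest chain is W4→W8→W9 = 8+2+6 = 16, so the finish is 16 weeks.
W5 is off the critical path — its longest chain is 12 weeks, giving 4 of slack.
No other chain overtakes it, so the finish is 16 weeks.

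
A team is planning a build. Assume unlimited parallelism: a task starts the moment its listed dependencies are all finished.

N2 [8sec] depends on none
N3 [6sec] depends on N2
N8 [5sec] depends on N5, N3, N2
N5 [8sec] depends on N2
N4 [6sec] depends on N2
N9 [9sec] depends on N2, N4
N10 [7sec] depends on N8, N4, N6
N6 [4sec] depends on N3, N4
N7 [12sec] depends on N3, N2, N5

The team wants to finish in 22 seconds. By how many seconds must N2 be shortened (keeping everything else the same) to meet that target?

6

Current finish: 28 seconds; target: 22.
N2 is on every critical path, so each second cut from N2 cuts the finish by one (this holds down to a finish of 21).
Need 28 − 22 = 6 seconds off N2 → N2 becomes 2 seconds, finish becomes 22.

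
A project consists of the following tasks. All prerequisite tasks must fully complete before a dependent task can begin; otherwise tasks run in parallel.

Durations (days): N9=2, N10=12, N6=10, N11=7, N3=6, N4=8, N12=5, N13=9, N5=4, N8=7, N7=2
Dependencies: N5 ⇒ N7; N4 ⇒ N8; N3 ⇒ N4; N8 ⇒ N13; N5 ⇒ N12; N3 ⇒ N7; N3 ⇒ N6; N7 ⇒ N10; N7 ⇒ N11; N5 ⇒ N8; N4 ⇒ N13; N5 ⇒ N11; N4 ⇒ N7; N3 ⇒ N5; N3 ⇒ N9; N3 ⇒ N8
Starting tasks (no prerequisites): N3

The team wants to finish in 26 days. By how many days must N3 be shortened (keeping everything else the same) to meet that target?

4

Current finish: 30 days; target: 26.
N3 is on every critical path, so each day cut from N3 cuts the finish by one (this holds down to a finish of 25).
Need 30 − 26 = 4 days off N3 → N3 becomes 2 days, finish becomes 26.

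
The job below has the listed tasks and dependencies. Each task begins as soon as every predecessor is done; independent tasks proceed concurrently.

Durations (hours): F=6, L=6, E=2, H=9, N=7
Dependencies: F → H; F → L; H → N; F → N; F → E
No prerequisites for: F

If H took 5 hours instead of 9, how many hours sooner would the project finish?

Critical path before the change: F→H→N = 6+9+7 = 22 giving 22 hours.
Since H is critical, the -4 change carries straight to that chain (now 18 hours).
That remains the longest chain; total 18 hours.
Change in finish: 18 − 22 = -4 hours.

4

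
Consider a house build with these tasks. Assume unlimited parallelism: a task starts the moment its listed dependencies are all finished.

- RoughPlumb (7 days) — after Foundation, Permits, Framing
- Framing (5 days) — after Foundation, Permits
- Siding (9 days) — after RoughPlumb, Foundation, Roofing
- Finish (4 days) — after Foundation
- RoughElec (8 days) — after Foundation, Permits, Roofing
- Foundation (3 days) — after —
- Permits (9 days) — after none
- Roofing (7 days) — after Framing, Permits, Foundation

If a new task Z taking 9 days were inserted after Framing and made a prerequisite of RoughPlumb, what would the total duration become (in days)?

39

Originally the plan takes 30 days.
With Z inserted, RoughPlumb now waits for max(Foundation, Permits, Framing, Z).
New critical path: Permits→Framing→Z→RoughPlumb→Siding = 9+5+9+7+9 = 39 ⇒ 39 days.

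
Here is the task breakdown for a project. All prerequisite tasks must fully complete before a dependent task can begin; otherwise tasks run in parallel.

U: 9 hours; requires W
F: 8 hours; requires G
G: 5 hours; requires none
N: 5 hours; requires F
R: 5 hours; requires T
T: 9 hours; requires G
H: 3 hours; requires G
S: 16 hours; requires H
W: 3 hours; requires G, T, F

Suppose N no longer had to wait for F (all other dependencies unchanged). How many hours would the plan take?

26

Before: longest chain G→T→W→U = 5+9+3+9 = 26, finish 26.
Without F→N, N's earliest start moves from 13 to 0.
New critical path: G→T→W→U = 5+9+3+9 = 26 ⇒ 26 hours.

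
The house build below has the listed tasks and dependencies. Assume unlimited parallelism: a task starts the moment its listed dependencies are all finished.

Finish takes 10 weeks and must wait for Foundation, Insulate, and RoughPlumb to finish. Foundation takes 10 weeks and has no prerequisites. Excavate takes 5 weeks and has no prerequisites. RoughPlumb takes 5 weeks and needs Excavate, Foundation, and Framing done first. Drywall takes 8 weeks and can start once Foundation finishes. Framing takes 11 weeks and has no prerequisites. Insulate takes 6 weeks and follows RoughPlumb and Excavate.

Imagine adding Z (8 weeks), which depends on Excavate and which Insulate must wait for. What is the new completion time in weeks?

32

Originally the plan takes 32 weeks.
With Z inserted, Insulate now waits for max(RoughPlumb, Excavate, Z).
New critical path: Framing→RoughPlumb→Insulate→Finish = 11+5+6+10 = 32 ⇒ 32 weeks.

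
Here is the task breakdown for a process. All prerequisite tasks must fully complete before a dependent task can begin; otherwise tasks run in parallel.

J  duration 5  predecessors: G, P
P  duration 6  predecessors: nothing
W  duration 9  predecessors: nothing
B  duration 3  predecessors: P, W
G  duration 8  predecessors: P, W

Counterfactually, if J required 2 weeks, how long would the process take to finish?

19

Actual critical path: W→G→J = 9+8+5 = 22 ⇒ 22 weeks.
J lies on that path, so at 2 weeks the path becomes 19 weeks.
No other chain overtakes it, so the finish is 19 weeks.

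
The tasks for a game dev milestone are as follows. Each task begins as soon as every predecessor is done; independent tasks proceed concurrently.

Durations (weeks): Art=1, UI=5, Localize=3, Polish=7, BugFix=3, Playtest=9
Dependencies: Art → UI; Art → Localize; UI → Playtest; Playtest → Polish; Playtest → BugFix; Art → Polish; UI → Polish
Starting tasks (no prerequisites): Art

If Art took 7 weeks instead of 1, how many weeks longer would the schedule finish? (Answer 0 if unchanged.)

Actual critical path: Art→UI→Playtest→Polish = 1+5+9+7 = 22 ⇒ 22 weeks.
Art is on the critical path; changing it to 7 makes that path 28 weeks.
The critical path is still Art→UI→Playtest→Polish; finish is now 28 weeks.
Change in finish: 28 − 22 = +6 weeks.

6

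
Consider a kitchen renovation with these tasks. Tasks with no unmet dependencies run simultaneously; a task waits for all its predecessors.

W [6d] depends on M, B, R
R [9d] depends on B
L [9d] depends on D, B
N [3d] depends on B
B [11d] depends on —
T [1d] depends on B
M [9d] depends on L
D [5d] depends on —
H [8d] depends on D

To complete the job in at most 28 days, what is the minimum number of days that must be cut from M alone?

7

Current finish: 35 days; target: 28.
M is on every critical path, so each day cut from M cuts the finish by one (this holds down to a finish of 27).
Need 35 − 28 = 7 days off M → M becomes 2 days, finish becomes 28.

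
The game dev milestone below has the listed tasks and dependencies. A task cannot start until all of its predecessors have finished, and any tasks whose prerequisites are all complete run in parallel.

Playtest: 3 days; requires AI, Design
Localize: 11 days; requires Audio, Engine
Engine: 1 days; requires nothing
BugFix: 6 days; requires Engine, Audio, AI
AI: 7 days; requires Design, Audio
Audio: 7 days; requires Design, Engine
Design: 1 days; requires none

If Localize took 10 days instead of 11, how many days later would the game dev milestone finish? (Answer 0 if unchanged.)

0

Critical path before the change: Design→Audio→AI→BugFix = 1+7+7+6 = 21 giving 21 days.
Localize has 2 days of float (longest path through it is 19).
That remains the longest chain; total 21 days.
Change in finish: 21 − 21 = +0 days.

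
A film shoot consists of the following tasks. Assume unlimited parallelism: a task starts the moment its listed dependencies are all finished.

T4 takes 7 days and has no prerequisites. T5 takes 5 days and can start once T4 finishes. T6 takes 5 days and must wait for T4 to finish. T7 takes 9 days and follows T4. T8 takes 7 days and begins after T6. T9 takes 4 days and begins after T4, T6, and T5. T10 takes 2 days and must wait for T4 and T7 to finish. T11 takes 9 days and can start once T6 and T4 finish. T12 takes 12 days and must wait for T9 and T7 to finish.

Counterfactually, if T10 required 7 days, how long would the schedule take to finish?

28

The binding path is T4→T5→T9→T12 = 7+5+4+12 = 28; finish at 28 days.
T10 has 10 days of float (longest path through it is 18).
No other chain overtakes it, so the finish is 28 days.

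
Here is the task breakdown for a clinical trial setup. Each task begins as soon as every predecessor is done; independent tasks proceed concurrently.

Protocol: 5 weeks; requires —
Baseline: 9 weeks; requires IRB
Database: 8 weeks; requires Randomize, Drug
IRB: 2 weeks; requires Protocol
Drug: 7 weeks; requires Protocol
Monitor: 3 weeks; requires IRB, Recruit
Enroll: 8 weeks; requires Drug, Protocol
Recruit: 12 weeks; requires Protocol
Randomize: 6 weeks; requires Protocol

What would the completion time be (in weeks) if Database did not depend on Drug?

20

Before: longest chain Protocol→Recruit→Monitor = 5+12+3 = 20, finish 20.
Without Drug→Database, Database's earliest start moves from 12 to 11.
After: Protocol→Recruit→Monitor = 5+12+3 = 20 → 20 weeks.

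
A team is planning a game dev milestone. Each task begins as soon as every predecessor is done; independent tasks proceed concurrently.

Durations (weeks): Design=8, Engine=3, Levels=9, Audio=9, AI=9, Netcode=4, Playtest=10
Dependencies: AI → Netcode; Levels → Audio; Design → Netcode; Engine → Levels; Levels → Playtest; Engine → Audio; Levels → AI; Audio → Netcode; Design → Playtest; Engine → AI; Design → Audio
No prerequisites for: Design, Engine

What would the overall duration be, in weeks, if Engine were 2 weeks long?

As given, the longest chain is Engine→Levels→Audio→Netcode = 3+9+9+4 = 25, so the finish is 25 weeks.
Engine lies on that path, so at 2 weeks the path becomes 24 weeks.
No other chain overtakes it, so the finish is 24 weeks.

24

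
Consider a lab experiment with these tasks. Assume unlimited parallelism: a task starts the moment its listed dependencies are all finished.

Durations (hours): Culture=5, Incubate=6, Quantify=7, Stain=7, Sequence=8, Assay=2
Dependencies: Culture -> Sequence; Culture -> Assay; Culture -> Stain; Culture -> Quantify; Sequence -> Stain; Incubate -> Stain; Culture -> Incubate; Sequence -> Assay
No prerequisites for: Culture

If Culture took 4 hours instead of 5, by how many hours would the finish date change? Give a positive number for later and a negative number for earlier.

-1

The binding path is Culture→Sequence→Stain = 5+8+7 = 20; finish at 20 hours.
Culture is on the critical path; changing it to 4 makes that path 19 hours.
No other chain overtakes it, so the finish is 19 hours.
Change in finish: 19 − 20 = -1 hours.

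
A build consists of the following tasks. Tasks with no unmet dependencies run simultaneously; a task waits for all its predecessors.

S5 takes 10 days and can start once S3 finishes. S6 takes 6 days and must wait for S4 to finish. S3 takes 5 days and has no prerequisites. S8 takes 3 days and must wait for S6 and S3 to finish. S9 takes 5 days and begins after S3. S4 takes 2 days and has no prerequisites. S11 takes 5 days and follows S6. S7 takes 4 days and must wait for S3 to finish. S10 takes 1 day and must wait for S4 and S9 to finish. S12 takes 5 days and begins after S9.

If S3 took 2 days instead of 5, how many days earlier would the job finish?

Baseline: S3→S5 = 5+10 = 15 → 15 days.
S3 lies on that path, so at 2 days the path becomes 12 days.
The binding chain switches to S4→S6→S11 = 2+6+5 = 13; finish 13 days.
Change in finish: 13 − 15 = -2 days.

2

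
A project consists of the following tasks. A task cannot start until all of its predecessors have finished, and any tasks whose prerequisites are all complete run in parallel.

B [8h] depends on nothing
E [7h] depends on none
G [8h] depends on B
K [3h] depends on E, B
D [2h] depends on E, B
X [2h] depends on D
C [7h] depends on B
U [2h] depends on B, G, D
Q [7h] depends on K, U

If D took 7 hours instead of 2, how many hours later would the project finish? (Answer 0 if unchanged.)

Actual critical path: B→G→U→Q = 8+8+2+7 = 25 ⇒ 25 hours.
The longest path through D is only 19 hours, so D has float 6.
The critical path is still B→G→U→Q; finish is now 25 hours.
Change in finish: 25 − 25 = +0 hours.

0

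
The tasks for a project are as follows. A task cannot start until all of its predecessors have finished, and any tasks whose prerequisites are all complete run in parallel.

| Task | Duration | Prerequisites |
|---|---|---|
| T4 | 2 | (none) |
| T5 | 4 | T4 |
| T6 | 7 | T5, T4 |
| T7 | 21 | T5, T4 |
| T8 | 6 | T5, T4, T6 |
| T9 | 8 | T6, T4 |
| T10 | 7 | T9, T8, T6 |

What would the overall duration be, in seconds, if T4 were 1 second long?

Baseline: T4→T5→T6→T9→T10 = 2+4+7+8+7 = 28 → 28 seconds.
T4 lies on that path, so at 1 second the path becomes 27 seconds.
No other chain overtakes it, so the finish is 27 seconds.

27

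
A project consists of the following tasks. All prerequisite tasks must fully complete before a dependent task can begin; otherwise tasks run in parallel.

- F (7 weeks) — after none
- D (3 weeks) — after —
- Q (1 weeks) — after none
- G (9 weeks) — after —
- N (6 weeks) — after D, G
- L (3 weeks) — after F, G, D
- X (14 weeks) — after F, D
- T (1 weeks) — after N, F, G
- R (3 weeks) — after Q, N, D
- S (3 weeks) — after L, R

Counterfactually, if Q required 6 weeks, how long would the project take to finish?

21

Actual critical path: F→X = 7+14 = 21 ⇒ 21 weeks.
Q has 14 weeks of float (longest path through it is 7).
The critical path is still F→X; finish is now 21 weeks.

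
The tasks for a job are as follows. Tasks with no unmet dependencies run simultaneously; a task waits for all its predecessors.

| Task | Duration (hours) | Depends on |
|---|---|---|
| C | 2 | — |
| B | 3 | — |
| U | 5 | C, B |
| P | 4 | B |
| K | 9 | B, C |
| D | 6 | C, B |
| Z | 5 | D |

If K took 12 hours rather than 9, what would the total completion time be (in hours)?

15

The binding path is B→D→Z = 3+6+5 = 14; finish at 14 hours.
K is off the critical path — its longest chain is 12 hours, giving 2 of slack.
New critical path: B→K = 3+12 = 15 ⇒ 15 hours.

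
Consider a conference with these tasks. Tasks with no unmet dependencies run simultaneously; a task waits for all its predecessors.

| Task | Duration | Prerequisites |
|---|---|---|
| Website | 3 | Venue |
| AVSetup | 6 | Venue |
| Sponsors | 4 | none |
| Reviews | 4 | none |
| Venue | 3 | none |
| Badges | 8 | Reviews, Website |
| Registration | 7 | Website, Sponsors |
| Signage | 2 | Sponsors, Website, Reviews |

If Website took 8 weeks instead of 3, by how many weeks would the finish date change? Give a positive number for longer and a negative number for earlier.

The binding path is Venue→Website→Badges = 3+3+8 = 14; finish at 14 weeks.
Website is on the critical path; changing it to 8 makes that path 19 weeks.
The critical path is still Venue→Website→Badges; finish is now 19 weeks.
Change in finish: 19 − 14 = +5 weeks.

5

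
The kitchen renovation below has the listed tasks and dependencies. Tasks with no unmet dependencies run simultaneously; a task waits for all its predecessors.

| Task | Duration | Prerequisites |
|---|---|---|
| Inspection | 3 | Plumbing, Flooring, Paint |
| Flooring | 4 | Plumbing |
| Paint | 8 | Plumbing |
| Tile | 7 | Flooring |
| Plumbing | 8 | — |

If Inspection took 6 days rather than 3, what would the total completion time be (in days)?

22

Baseline: Plumbing→Paint→Inspection = 8+8+3 = 19 → 19 days.
Inspection is on the critical path; changing it to 6 makes that path 22 days.
The critical path is still Plumbing→Paint→Inspection; finish is now 22 days.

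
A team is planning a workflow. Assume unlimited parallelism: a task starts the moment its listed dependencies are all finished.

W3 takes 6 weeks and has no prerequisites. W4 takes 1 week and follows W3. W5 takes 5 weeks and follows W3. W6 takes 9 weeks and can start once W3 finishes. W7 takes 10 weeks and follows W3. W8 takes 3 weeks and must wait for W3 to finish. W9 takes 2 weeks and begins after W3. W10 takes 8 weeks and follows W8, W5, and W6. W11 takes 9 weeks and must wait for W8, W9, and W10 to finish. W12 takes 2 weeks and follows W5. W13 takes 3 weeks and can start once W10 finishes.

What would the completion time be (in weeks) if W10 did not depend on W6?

28

Before: longest chain W3→W6→W10→W11 = 6+9+8+9 = 32, finish 32.
Without W6→W10, W10's earliest start moves from 15 to 11.
After: W3→W5→W10→W11 = 6+5+8+9 = 28 → 28 weeks.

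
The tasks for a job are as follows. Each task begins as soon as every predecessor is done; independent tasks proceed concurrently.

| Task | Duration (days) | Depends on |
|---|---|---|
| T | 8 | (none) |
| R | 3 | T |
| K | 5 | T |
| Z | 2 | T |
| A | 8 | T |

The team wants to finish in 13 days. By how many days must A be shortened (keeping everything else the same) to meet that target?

3

Current finish: 16 days; target: 13.
A is on every critical path, so each day cut from A cuts the finish by one (this holds down to a finish of 13).
Need 16 − 13 = 3 days off A → A becomes 5 days, finish becomes 13.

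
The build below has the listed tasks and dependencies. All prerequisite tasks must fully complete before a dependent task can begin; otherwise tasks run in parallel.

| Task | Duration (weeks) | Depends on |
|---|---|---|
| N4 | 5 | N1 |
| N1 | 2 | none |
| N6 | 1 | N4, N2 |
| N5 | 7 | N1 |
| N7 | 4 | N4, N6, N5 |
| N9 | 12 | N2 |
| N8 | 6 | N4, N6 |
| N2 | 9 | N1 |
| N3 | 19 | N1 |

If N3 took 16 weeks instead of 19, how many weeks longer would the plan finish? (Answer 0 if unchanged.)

Baseline: N1→N2→N9 = 2+9+12 = 23 → 23 weeks.
N3 is off the critical path — its longest chain is 21 weeks, giving 2 of slack.
No other chain overtakes it, so the finish is 23 weeks.
Change in finish: 23 − 23 = +0 weeks.

0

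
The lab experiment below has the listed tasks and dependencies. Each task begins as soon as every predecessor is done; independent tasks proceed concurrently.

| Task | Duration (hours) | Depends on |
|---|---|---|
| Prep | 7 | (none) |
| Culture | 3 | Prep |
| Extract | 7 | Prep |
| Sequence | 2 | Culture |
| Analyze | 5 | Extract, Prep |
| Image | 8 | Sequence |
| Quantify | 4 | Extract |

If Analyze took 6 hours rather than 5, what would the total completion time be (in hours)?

20

The binding path is Prep→Culture→Sequence→Image = 7+3+2+8 = 20; finish at 20 hours.
Analyze has 1 hour of float (longest path through it is 19).
The critical path is still Prep→Culture→Sequence→Image; finish is now 20 hours.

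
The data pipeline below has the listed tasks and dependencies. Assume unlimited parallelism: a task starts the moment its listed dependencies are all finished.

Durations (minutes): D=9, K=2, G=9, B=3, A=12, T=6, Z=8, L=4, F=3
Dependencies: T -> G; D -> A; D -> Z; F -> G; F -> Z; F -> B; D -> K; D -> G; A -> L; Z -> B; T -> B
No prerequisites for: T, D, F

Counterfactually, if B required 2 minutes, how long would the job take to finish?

As given, the longest chain is D→A→L = 9+12+4 = 25, so the finish is 25 minutes.
B is off the critical path — its longest chain is 20 minutes, giving 5 of slack.
The critical path is still D→A→L; finish is now 25 minutes.

25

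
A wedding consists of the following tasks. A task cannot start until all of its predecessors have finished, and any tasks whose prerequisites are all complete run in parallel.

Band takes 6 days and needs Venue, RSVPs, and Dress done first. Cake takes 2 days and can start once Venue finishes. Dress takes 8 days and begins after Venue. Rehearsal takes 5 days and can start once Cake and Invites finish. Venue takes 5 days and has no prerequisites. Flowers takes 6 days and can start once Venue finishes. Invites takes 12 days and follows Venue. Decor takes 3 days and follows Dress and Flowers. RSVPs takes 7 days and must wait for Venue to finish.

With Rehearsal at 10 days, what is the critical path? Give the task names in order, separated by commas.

As given, the longest chain is Venue→Invites→Rehearsal = 5+12+5 = 22, so the finish is 22 days.
Since Rehearsal is critical, the +5 change carries straight to that chain (now 27 days).
That remains the longest chain; total 27 days.

Venue, Invites, Rehearsal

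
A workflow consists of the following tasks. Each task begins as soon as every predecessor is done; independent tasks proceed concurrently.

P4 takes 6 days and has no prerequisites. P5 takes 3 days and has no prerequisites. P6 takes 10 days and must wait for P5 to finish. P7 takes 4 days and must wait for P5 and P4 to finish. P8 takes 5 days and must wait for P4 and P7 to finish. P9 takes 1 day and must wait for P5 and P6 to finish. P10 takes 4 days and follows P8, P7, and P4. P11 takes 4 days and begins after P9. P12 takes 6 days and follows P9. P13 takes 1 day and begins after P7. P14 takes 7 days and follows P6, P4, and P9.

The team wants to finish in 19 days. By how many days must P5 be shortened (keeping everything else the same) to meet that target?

Current finish: 21 days; target: 19.
P5 is on every critical path, so each day cut from P5 cuts the finish by one (this holds down to a finish of 19).
Need 21 − 19 = 2 days off P5 → P5 becomes 1 day, finish becomes 19.

2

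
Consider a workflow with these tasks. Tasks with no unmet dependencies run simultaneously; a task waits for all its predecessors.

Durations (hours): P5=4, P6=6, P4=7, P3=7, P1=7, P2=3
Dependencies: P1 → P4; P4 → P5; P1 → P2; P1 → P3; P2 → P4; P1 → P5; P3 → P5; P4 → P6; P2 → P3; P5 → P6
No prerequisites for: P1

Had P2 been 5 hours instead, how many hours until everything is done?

29

Critical path before the change: P1→P2→P3→P5→P6 = 7+3+7+4+6 = 27 giving 27 hours.
Since P2 is critical, the +2 change carries straight to that chain (now 29 hours).
The critical path is still P1→P2→P3→P5→P6; finish is now 29 hours.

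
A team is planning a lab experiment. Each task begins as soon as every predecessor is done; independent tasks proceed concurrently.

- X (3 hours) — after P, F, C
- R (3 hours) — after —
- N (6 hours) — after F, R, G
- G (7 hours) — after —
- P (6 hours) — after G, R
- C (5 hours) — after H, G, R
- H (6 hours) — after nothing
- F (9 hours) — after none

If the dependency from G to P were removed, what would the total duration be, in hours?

Original critical path: G→P→X = 7+6+3 = 16 ⇒ 16 hours.
Without G→P, P's earliest start moves from 7 to 3.
New critical path: F→N = 9+6 = 15 ⇒ 15 hours.

15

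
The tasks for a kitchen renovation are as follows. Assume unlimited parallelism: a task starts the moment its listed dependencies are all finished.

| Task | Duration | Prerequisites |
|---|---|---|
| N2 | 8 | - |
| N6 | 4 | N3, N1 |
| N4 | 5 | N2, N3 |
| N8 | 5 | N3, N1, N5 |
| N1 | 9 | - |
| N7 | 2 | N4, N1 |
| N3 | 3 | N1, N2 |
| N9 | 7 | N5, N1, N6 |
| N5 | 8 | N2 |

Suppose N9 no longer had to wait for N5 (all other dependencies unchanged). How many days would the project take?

23

With the dependency in place, N1→N3→N6→N9 = 9+3+4+7 = 23 sets the finish at 23 days.
Dropping N5→N9 doesn't change N9's earliest start (16); another predecessor still binds.
The longest chain is now N1→N3→N6→N9 = 9+3+4+7 = 23, so the project takes 23 days.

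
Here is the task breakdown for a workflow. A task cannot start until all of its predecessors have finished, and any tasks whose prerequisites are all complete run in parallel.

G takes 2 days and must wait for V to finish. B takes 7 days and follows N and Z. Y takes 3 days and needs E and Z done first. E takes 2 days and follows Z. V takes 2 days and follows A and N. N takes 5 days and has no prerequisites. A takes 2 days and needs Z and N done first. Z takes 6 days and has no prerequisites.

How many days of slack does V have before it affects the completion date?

The longest chain is Z→B = 6+7 = 13; overall finish 13 days.
V finishes as early as 10 and must finish by 11.
So V can slip 11 − 10 = 1 day.

1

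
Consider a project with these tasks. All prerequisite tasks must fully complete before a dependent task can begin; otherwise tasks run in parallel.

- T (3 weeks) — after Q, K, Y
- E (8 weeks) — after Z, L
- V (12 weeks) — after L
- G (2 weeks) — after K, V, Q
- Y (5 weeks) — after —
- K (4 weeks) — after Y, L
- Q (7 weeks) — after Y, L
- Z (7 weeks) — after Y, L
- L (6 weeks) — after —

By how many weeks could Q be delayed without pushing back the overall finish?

L→Z→E = 6+7+8 = 21 sets the makespan at 21 weeks.
Longest path through Q: 16 weeks (earliest finish 13, latest finish 18).
So Q can slip 18 − 13 = 5 weeks.

5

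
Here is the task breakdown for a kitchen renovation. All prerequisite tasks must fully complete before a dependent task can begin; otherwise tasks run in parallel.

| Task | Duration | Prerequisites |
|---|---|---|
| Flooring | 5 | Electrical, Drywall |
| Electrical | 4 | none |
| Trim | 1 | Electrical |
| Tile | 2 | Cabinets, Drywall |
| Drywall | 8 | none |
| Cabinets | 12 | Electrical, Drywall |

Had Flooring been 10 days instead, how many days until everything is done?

Actual critical path: Drywall→Cabinets→Tile = 8+12+2 = 22 ⇒ 22 days.
Flooring is off the critical path — its longest chain is 13 days, giving 9 of slack.
That remains the longest chain; total 22 days.

22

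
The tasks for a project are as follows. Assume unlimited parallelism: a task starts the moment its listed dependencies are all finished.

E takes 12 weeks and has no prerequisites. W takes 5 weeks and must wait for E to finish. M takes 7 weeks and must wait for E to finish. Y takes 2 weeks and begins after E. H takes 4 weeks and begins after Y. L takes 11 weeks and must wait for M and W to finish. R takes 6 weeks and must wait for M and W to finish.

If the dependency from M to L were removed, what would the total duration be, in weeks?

28

Before: longest chain E→M→L = 12+7+11 = 30, finish 30.
Without M→L, L's earliest start moves from 19 to 17.
New critical path: E→W→L = 12+5+11 = 28 ⇒ 28 weeks.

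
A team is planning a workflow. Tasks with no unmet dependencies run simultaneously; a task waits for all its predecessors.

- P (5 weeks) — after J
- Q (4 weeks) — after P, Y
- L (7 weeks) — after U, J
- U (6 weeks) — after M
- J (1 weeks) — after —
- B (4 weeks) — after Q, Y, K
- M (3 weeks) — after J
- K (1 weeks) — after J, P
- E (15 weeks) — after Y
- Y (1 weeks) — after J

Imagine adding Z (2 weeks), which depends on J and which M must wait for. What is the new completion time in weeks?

Originally the job takes 17 weeks.
With Z inserted, M now waits for max(J, Z).
New critical path: J→Z→M→U→L = 1+2+3+6+7 = 19 ⇒ 19 weeks.

19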